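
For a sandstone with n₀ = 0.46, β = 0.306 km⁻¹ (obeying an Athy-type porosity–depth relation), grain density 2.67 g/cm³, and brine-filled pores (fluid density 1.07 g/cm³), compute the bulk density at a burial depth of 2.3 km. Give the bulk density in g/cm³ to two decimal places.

Porosity at depth: n = 0.46·exp(−0.306×2.3) = 0.46×0.4947 = 0.2276
Bulk density: ρ_b = (1−n)ρ_g + n·ρ_f = 0.7724×2.67 + 0.2276×1.07
       = 2.062 + 0.243 = 2.306 g/cm³

2.31 g/cm³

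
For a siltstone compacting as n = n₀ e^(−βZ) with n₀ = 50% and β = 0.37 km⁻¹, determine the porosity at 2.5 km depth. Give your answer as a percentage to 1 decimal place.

19.8%

n = n₀·exp(−β·Z) = 0.5 × exp(−0.37 × 2.5) = 0.5 × exp(−0.925)
  = 0.5 × 0.3965 = 0.1983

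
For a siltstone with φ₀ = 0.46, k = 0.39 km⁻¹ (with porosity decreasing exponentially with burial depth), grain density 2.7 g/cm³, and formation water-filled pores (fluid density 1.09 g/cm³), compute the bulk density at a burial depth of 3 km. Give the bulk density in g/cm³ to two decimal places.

2.47 g/cm³

Porosity at depth: φ = 0.46·exp(−0.39×3) = 0.46×0.3104 = 0.1428
Bulk density: ρ_b = (1−φ)ρ_g + φ·ρ_f = 0.8572×2.7 + 0.1428×1.09
       = 2.315 + 0.156 = 2.470 g/cm³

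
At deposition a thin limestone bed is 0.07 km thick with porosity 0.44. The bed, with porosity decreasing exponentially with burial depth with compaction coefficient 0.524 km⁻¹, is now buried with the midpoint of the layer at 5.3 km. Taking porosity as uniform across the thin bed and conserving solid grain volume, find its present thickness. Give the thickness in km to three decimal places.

0.040 km

Porosity at 5.3 km: n = 0.44·exp(−0.524×5.3) = 0.0274
Solid-volume conservation: h(1−n) = h₀(1−n₀) ⇒ h = h₀·(1−n₀)/(1−n)
h = 0.07 × (1 − 0.44)/(1 − 0.0274) = 0.07 × 0.5758 = 0.0403 km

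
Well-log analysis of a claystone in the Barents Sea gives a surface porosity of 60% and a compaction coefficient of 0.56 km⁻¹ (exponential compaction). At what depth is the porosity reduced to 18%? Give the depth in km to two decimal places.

Invert Athy's law: Z = ln(phi₀/phi) / c
Z = ln(0.6/0.18) / 0.56 = ln(3.333) / 0.56 = 1.2040 / 0.56 = 2.150 km

2.15 km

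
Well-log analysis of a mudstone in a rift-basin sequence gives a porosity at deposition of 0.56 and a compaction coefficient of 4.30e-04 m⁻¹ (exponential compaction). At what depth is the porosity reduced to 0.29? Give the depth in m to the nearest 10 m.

1530 m

Working in km (1 km = 1000 m; k in km⁻¹ = k in m⁻¹ × 1000):
Invert Athy's law: d = ln(φ₀/φ) / k
d = ln(0.56/0.29) / 0.43 = ln(1.931) / 0.43 = 0.6581 / 0.43 = 1.530 km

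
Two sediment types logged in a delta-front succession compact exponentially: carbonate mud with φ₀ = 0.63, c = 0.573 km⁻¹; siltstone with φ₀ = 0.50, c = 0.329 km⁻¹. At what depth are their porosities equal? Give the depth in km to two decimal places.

0.95 km

Set φ₀ₐ e^(−cₐz) = φ₀ᵦ e^(−cᵦz) ⇒ ln(φ₀ₐ/φ₀ᵦ) = (cₐ − cᵦ)·z
z = ln(0.63/0.5) / (0.573 − 0.329) = 0.2311 / 0.244 = 0.947 km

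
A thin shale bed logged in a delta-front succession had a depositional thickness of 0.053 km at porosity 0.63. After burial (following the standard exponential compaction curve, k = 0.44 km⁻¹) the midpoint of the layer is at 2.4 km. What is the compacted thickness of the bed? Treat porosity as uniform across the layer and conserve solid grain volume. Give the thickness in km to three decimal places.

0.025 km

Porosity at 2.4 km: phi = 0.63·exp(−0.44×2.4) = 0.2191
Solid-volume conservation: h(1−phi) = h₀(1−phi₀) ⇒ h = h₀·(1−phi₀)/(1−phi)
h = 0.053 × (1 − 0.63)/(1 − 0.2191) = 0.053 × 0.4738 = 0.0251 km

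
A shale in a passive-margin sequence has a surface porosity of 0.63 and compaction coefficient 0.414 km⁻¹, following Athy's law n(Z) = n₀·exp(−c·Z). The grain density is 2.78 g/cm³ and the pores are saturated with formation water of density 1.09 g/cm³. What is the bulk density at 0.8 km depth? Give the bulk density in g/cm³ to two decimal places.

2.02 g/cm³

Porosity at depth: n = 0.63·exp(−0.414×0.8) = 0.63×0.7181 = 0.4524
Bulk density: ρ_b = (1−n)ρ_g + n·ρ_f = 0.5476×2.78 + 0.4524×1.09
       = 1.522 + 0.493 = 2.015 g/cm³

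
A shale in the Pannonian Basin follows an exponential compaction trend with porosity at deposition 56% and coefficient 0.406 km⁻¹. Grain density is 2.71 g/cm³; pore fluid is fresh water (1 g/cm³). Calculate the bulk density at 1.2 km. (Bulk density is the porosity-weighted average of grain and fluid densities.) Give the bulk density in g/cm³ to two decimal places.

2.12 g/cm³

Porosity at depth: n = 0.56·exp(−0.406×1.2) = 0.56×0.6143 = 0.3440
Bulk density: ρ_b = (1−n)ρ_g + n·ρ_f = 0.6560×2.71 + 0.3440×1
       = 1.778 + 0.344 = 2.122 g/cm³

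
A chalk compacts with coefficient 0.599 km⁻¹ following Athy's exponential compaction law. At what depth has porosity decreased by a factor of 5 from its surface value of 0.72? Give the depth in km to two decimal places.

2.69 km

n/n₀ = 1/5 ⇒ exp(−k·Z) = 1/5 ⇒ Z = ln(5) / k
Z = 1.6094 / 0.599 = 2.687 km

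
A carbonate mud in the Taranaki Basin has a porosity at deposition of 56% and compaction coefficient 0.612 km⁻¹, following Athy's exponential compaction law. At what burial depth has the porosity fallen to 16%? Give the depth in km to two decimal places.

2.05 km

Invert Athy's law: d = ln(n₀/n) / k
d = ln(0.56/0.16) / 0.612 = ln(3.5) / 0.612 = 1.2528 / 0.612 = 2.047 km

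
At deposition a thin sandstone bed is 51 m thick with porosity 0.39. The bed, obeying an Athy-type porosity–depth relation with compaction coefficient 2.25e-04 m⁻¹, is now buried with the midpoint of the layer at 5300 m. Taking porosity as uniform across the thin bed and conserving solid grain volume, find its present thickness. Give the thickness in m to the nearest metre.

Working in km (1 km = 1000 m; k in km⁻¹ = k in m⁻¹ × 1000):
Porosity at 5.3 km: n = 0.39·exp(−0.225×5.3) = 0.1184
Solid-volume conservation: h(1−n) = h₀(1−n₀) ⇒ h = h₀·(1−n₀)/(1−n)
h = 0.051 × (1 − 0.39)/(1 − 0.1184) = 0.051 × 0.6919 = 0.0353 km

35 m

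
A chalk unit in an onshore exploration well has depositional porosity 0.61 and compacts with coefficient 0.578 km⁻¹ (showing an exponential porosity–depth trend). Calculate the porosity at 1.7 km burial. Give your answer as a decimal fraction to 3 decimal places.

φ = φ₀·exp(−β·Z) = 0.61 × exp(−0.578 × 1.7) = 0.61 × exp(−0.9826)
  = 0.61 × 0.3743 = 0.2283

0.228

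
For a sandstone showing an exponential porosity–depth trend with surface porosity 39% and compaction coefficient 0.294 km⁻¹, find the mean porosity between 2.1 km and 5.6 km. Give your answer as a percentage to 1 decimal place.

⟨φ⟩ = (1/(d₂−d₁)) ∫ φ₀ e^(−βd) dd = φ₀·(e^(−β·d₁) − e^(−β·d₂)) / (β·(d₂−d₁))
e^(−0.294×2.1) = 0.5393; e^(−0.294×5.6) = 0.1927
⟨φ⟩ = 0.39 × (0.5393 − 0.1927) / (0.294 × 3.5) = 0.39 × 0.3368 = 0.1314

13.1%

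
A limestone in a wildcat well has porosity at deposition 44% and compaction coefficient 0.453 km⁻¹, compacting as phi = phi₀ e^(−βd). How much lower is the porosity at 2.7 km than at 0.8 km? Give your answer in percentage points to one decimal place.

17.7 percentage points

phi(0.8) = 0.44·e^(−0.453×0.8) = 0.3062
phi(2.7) = 0.44·e^(−0.453×2.7) = 0.1295
Δphi = 0.3062 − 0.1295 = 0.1767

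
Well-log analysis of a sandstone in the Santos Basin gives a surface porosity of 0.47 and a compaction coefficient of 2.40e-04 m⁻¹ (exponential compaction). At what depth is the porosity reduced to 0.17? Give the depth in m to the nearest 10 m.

4240 m

Working in km (1 km = 1000 m; β in km⁻¹ = β in m⁻¹ × 1000):
Invert Athy's law: z = ln(φ₀/φ) / β
z = ln(0.47/0.17) / 0.24 = ln(2.765) / 0.24 = 1.0169 / 0.24 = 4.237 km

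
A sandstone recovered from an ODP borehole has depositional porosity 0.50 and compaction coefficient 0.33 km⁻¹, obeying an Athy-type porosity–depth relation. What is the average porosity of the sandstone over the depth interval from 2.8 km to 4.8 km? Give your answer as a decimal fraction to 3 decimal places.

⟨n⟩ = (1/(d₂−d₁)) ∫ n₀ e^(−kd) dd = n₀·(e^(−k·d₁) − e^(−k·d₂)) / (k·(d₂−d₁))
e^(−0.33×2.8) = 0.3969; e^(−0.33×4.8) = 0.2052
⟨n⟩ = 0.5 × (0.3969 − 0.2052) / (0.33 × 2) = 0.5 × 0.2906 = 0.1453

0.145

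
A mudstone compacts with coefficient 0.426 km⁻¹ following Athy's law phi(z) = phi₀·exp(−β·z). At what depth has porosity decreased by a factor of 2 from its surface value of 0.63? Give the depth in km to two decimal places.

1.63 km

phi/phi₀ = 1/2 ⇒ exp(−β·z) = 1/2 ⇒ z = ln(2) / β
z = 0.6931 / 0.426 = 1.627 km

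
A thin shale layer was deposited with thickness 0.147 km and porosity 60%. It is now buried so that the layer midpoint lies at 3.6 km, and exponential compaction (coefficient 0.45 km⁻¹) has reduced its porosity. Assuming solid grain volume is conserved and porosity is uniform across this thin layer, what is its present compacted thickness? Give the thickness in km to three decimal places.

Porosity at 3.6 km: n = 0.6·exp(−0.45×3.6) = 0.1187
Solid-volume conservation: h(1−n) = h₀(1−n₀) ⇒ h = h₀·(1−n₀)/(1−n)
h = 0.147 × (1 − 0.6)/(1 − 0.1187) = 0.147 × 0.4539 = 0.0667 km

0.067 km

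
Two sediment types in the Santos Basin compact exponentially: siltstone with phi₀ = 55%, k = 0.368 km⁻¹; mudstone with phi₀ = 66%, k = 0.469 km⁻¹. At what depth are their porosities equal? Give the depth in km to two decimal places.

1.81 km

Set phi₀ₐ e^(−kₐZ) = phi₀ᵦ e^(−kᵦZ) ⇒ ln(phi₀ₐ/phi₀ᵦ) = (kₐ − kᵦ)·Z
Z = ln(0.55/0.66) / (0.368 − 0.469) = -0.1823 / -0.101 = 1.805 km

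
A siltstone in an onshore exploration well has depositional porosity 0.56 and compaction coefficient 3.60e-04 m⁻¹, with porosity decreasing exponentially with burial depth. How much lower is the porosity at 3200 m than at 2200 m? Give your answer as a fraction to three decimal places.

Working in km (1 km = 1000 m; c in km⁻¹ = c in m⁻¹ × 1000):
n(2.2) = 0.56·e^(−0.36×2.2) = 0.2536
n(3.2) = 0.56·e^(−0.36×3.2) = 0.1770
Δn = 0.2536 − 0.1770 = 0.0767

0.077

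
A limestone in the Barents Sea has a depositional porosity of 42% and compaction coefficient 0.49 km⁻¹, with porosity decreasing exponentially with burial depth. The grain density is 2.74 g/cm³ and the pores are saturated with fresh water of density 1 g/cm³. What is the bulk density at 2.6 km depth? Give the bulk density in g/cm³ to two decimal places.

Porosity at depth: φ = 0.42·exp(−0.49×2.6) = 0.42×0.2797 = 0.1175
Bulk density: ρ_b = (1−φ)ρ_g + φ·ρ_f = 0.8825×2.74 + 0.1175×1
       = 2.418 + 0.117 = 2.536 g/cm³

2.54 g/cm³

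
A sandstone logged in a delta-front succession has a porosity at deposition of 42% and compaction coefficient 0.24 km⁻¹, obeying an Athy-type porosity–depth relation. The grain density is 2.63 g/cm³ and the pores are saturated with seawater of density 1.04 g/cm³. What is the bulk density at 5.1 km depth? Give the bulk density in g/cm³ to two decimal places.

2.43 g/cm³

Porosity at depth: φ = 0.42·exp(−0.24×5.1) = 0.42×0.2941 = 0.1235
Bulk density: ρ_b = (1−φ)ρ_g + φ·ρ_f = 0.8765×2.63 + 0.1235×1.04
       = 2.305 + 0.128 = 2.434 g/cm³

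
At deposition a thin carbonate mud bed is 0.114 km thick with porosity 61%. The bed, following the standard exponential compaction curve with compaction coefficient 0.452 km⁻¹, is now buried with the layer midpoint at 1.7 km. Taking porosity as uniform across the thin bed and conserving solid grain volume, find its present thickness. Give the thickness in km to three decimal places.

0.062 km

Porosity at 1.7 km: phi = 0.61·exp(−0.452×1.7) = 0.2829
Solid-volume conservation: h(1−phi) = h₀(1−phi₀) ⇒ h = h₀·(1−phi₀)/(1−phi)
h = 0.114 × (1 − 0.61)/(1 − 0.2829) = 0.114 × 0.5438 = 0.0620 km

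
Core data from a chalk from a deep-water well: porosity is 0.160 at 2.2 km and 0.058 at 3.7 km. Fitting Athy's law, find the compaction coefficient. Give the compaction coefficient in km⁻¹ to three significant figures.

0.676 km⁻¹

Athy: n(Z) = n₀ e^(−βZ) ⇒ n₁/n₂ = e^{β(Z₂−Z₁)} ⇒ β = ln(n₁/n₂)/(Z₂−Z₁)
β = ln(0.16/0.058) / (3.7 − 2.2) = ln(2.759) / 1.5 = 1.0147 / 1.5 = 0.6765 km⁻¹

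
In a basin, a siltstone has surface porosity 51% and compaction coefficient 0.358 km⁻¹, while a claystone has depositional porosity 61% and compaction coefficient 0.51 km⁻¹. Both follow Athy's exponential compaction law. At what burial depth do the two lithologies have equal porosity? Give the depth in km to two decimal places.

Set phi₀ₐ e^(−cₐd) = phi₀ᵦ e^(−cᵦd) ⇒ ln(phi₀ₐ/phi₀ᵦ) = (cₐ − cᵦ)·d
d = ln(0.51/0.61) / (0.358 − 0.51) = -0.1790 / -0.152 = 1.178 km

1.18 km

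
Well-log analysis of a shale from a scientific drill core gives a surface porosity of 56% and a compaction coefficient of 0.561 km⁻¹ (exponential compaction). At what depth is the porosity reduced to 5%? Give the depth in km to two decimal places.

Invert Athy's law: z = ln(φ₀/φ) / k
z = ln(0.56/0.05) / 0.561 = ln(11.2) / 0.561 = 2.4159 / 0.561 = 4.306 km

4.31 km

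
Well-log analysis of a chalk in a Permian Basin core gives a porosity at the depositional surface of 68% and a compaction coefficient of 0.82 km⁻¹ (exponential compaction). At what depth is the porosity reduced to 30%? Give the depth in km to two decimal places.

1.00 km

Invert Athy's law: Z = ln(n₀/n) / β
Z = ln(0.68/0.3) / 0.82 = ln(2.267) / 0.82 = 0.8183 / 0.82 = 0.998 km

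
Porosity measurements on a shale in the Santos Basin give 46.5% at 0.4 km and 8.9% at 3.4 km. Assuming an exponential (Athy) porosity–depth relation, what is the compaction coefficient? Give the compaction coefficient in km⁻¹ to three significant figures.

Athy: phi(Z) = phi₀ e^(−cZ) ⇒ phi₁/phi₂ = e^{c(Z₂−Z₁)} ⇒ c = ln(phi₁/phi₂)/(Z₂−Z₁)
c = ln(0.465/0.089) / (3.4 − 0.4) = ln(5.225) / 3 = 1.6534 / 3 = 0.5511 km⁻¹

0.551 km⁻¹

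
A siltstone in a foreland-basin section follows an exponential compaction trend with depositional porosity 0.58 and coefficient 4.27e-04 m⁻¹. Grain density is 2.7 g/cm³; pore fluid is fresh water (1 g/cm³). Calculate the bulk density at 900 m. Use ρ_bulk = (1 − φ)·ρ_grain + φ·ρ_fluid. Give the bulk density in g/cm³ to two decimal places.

2.03 g/cm³

Working in km (1 km = 1000 m; β in km⁻¹ = β in m⁻¹ × 1000):
Porosity at depth: phi = 0.58·exp(−0.427×0.9) = 0.58×0.6809 = 0.3949
Bulk density: ρ_b = (1−phi)ρ_g + phi·ρ_f = 0.6051×2.7 + 0.3949×1
       = 1.634 + 0.395 = 2.029 g/cm³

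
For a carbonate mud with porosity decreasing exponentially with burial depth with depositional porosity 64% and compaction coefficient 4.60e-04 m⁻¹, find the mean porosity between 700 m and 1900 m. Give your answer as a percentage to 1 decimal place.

35.6%

Working in km (1 km = 1000 m; k in km⁻¹ = k in m⁻¹ × 1000):
⟨phi⟩ = (1/(Z₂−Z₁)) ∫ phi₀ e^(−kZ) dZ = phi₀·(e^(−k·Z₁) − e^(−k·Z₂)) / (k·(Z₂−Z₁))
e^(−0.46×0.7) = 0.7247; e^(−0.46×1.9) = 0.4173
⟨phi⟩ = 0.64 × (0.7247 − 0.4173) / (0.46 × 1.2) = 0.64 × 0.5569 = 0.3564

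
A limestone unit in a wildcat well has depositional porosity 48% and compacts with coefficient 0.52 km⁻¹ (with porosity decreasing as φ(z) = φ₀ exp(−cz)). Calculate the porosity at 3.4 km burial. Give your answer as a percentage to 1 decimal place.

8.2%

φ = φ₀·exp(−c·z) = 0.48 × exp(−0.52 × 3.4) = 0.48 × exp(−1.768)
  = 0.48 × 0.1707 = 0.0819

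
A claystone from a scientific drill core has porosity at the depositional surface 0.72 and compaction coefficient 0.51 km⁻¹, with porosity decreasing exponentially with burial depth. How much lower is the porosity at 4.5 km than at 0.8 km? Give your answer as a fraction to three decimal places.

n(0.8) = 0.72·e^(−0.51×0.8) = 0.4788
n(4.5) = 0.72·e^(−0.51×4.5) = 0.0725
Δn = 0.4788 − 0.0725 = 0.4062

0.406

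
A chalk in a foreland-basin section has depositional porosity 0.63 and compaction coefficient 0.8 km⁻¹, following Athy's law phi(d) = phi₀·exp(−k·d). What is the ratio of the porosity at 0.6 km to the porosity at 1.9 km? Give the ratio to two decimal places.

phi(d₁)/phi(d₂) = e^(−k·d₁)/e^(−k·d₂) = e^{k(d₂−d₁)}
= exp(0.8 × 1.3) = exp(1.04) = 2.8292

2.83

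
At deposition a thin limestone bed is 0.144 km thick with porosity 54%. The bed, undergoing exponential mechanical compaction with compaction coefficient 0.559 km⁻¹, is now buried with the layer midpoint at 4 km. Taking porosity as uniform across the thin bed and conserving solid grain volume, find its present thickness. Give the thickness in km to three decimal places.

0.070 km

Porosity at 4 km: φ = 0.54·exp(−0.559×4) = 0.0577
Solid-volume conservation: h(1−φ) = h₀(1−φ₀) ⇒ h = h₀·(1−φ₀)/(1−φ)
h = 0.144 × (1 − 0.54)/(1 − 0.0577) = 0.144 × 0.4882 = 0.0703 km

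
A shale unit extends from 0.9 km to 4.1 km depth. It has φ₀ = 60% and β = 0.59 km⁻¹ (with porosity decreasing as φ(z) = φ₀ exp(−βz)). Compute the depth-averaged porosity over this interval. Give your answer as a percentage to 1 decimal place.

⟨φ⟩ = (1/(z₂−z₁)) ∫ φ₀ e^(−βz) dz = φ₀·(e^(−β·z₁) − e^(−β·z₂)) / (β·(z₂−z₁))
e^(−0.59×0.9) = 0.5880; e^(−0.59×4.1) = 0.0890
⟨φ⟩ = 0.6 × (0.5880 − 0.0890) / (0.59 × 3.2) = 0.6 × 0.2643 = 0.1586

15.9%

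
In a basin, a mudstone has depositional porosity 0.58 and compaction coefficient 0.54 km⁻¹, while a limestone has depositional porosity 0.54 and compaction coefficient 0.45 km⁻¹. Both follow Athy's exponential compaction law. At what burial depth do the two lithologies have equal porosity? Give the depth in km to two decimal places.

Set n₀ₐ e^(−βₐZ) = n₀ᵦ e^(−βᵦZ) ⇒ ln(n₀ₐ/n₀ᵦ) = (βₐ − βᵦ)·Z
Z = ln(0.58/0.54) / (0.54 − 0.45) = 0.0715 / 0.09 = 0.794 km

0.79 km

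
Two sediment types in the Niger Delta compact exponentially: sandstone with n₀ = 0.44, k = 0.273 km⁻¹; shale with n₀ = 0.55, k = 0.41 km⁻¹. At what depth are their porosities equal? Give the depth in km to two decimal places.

1.63 km

Set n₀ₐ e^(−kₐz) = n₀ᵦ e^(−kᵦz) ⇒ ln(n₀ₐ/n₀ᵦ) = (kₐ − kᵦ)·z
z = ln(0.44/0.55) / (0.273 − 0.41) = -0.2231 / -0.137 = 1.629 km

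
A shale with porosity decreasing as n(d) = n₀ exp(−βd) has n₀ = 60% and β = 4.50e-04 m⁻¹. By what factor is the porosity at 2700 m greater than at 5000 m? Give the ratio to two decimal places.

Working in km (1 km = 1000 m; β in km⁻¹ = β in m⁻¹ × 1000):
n(d₁)/n(d₂) = e^(−β·d₁)/e^(−β·d₂) = e^{β(d₂−d₁)}
= exp(0.45 × 2.3) = exp(1.035) = 2.8151

2.82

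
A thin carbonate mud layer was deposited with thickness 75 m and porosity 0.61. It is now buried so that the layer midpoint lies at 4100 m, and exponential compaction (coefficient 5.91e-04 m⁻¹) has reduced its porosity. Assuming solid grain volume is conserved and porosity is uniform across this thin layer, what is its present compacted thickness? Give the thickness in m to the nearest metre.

Working in km (1 km = 1000 m; k in km⁻¹ = k in m⁻¹ × 1000):
Porosity at 4.1 km: n = 0.61·exp(−0.591×4.1) = 0.0541
Solid-volume conservation: h(1−n) = h₀(1−n₀) ⇒ h = h₀·(1−n₀)/(1−n)
h = 0.075 × (1 − 0.61)/(1 − 0.0541) = 0.075 × 0.4123 = 0.0309 km

31 m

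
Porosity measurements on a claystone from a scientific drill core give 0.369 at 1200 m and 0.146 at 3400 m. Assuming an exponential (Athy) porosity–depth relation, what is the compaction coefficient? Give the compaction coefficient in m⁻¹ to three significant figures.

Working in km (1 km = 1000 m; k in km⁻¹ = k in m⁻¹ × 1000):
Athy: n(d) = n₀ e^(−kd) ⇒ n₁/n₂ = e^{k(d₂−d₁)} ⇒ k = ln(n₁/n₂)/(d₂−d₁)
k = ln(0.369/0.146) / (3.4 − 1.2) = ln(2.527) / 2.2 = 0.9272 / 2.2 = 0.4215 km⁻¹

0.000421 m⁻¹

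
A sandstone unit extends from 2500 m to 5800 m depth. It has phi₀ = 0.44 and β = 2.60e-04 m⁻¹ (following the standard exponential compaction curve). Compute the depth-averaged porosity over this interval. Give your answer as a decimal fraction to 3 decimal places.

0.154

Working in km (1 km = 1000 m; β in km⁻¹ = β in m⁻¹ × 1000):
⟨phi⟩ = (1/(z₂−z₁)) ∫ phi₀ e^(−βz) dz = phi₀·(e^(−β·z₁) − e^(−β·z₂)) / (β·(z₂−z₁))
e^(−0.26×2.5) = 0.5220; e^(−0.26×5.8) = 0.2214
⟨phi⟩ = 0.44 × (0.5220 − 0.2214) / (0.26 × 3.3) = 0.44 × 0.3505 = 0.1542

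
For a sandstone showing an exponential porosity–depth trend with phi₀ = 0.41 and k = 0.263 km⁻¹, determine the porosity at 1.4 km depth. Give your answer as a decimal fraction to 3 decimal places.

0.284

phi = phi₀·exp(−k·z) = 0.41 × exp(−0.263 × 1.4) = 0.41 × exp(−0.3682)
  = 0.41 × 0.6920 = 0.2837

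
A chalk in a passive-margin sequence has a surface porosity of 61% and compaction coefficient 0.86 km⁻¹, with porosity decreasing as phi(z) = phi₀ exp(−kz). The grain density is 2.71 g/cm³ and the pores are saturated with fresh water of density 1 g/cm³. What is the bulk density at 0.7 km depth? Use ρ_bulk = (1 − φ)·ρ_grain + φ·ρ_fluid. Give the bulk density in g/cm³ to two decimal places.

Porosity at depth: phi = 0.61·exp(−0.86×0.7) = 0.61×0.5477 = 0.3341
Bulk density: ρ_b = (1−phi)ρ_g + phi·ρ_f = 0.6659×2.71 + 0.3341×1
       = 1.805 + 0.334 = 2.139 g/cm³

2.14 g/cm³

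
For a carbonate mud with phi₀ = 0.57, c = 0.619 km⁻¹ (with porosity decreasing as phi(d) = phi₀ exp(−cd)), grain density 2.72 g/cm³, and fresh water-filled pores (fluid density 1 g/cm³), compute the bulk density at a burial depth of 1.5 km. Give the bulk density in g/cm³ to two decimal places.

2.33 g/cm³

Porosity at depth: phi = 0.57·exp(−0.619×1.5) = 0.57×0.3951 = 0.2252
Bulk density: ρ_b = (1−phi)ρ_g + phi·ρ_f = 0.7748×2.72 + 0.2252×1
       = 2.107 + 0.225 = 2.333 g/cm³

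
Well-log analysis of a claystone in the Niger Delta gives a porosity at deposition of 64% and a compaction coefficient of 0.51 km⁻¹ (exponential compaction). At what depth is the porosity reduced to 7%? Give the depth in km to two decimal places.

4.34 km

Invert Athy's law: z = ln(φ₀/φ) / k
z = ln(0.64/0.07) / 0.51 = ln(9.143) / 0.51 = 2.2130 / 0.51 = 4.339 km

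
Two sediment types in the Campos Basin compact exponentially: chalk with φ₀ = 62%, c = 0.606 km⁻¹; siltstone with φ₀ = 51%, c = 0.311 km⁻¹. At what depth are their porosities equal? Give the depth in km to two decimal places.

Set φ₀ₐ e^(−cₐZ) = φ₀ᵦ e^(−cᵦZ) ⇒ ln(φ₀ₐ/φ₀ᵦ) = (cₐ − cᵦ)·Z
Z = ln(0.62/0.51) / (0.606 − 0.311) = 0.1953 / 0.295 = 0.662 km

0.66 km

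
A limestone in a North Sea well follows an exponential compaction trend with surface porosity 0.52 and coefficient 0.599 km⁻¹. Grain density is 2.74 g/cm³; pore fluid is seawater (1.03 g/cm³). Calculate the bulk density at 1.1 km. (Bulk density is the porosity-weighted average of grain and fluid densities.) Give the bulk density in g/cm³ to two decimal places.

Porosity at depth: φ = 0.52·exp(−0.599×1.1) = 0.52×0.5174 = 0.2691
Bulk density: ρ_b = (1−φ)ρ_g + φ·ρ_f = 0.7309×2.74 + 0.2691×1.03
       = 2.003 + 0.277 = 2.280 g/cm³

2.28 g/cm³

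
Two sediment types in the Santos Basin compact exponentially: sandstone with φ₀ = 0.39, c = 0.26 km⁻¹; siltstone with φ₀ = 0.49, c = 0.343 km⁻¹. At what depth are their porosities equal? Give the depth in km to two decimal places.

2.75 km

Set φ₀ₐ e^(−cₐz) = φ₀ᵦ e^(−cᵦz) ⇒ ln(φ₀ₐ/φ₀ᵦ) = (cₐ − cᵦ)·z
z = ln(0.39/0.49) / (0.26 − 0.343) = -0.2283 / -0.083 = 2.750 km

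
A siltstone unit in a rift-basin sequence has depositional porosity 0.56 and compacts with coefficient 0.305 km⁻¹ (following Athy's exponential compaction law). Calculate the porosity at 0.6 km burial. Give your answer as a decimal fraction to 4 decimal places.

0.4664

phi = phi₀·exp(−c·Z) = 0.56 × exp(−0.305 × 0.6) = 0.56 × exp(−0.183)
  = 0.56 × 0.8328 = 0.4664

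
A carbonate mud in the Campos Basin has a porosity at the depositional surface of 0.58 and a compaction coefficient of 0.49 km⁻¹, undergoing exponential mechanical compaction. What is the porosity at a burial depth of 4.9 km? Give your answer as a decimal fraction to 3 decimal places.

φ = φ₀·exp(−k·Z) = 0.58 × exp(−0.49 × 4.9) = 0.58 × exp(−2.401)
  = 0.58 × 0.0906 = 0.0526

0.053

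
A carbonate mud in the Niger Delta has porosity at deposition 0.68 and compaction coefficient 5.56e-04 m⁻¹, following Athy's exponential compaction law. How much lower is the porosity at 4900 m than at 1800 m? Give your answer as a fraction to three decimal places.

0.205

Working in km (1 km = 1000 m; β in km⁻¹ = β in m⁻¹ × 1000):
φ(1.8) = 0.68·e^(−0.556×1.8) = 0.2500
φ(4.9) = 0.68·e^(−0.556×4.9) = 0.0446
Δφ = 0.2500 − 0.0446 = 0.2054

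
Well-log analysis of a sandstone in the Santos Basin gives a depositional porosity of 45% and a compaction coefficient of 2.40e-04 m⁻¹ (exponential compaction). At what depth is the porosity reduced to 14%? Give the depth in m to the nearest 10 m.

Working in km (1 km = 1000 m; c in km⁻¹ = c in m⁻¹ × 1000):
Invert Athy's law: d = ln(n₀/n) / c
d = ln(0.45/0.14) / 0.24 = ln(3.214) / 0.24 = 1.1676 / 0.24 = 4.865 km

4870 m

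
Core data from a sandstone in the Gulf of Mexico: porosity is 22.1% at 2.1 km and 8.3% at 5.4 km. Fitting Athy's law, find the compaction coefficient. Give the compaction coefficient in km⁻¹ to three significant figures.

Athy: phi(d) = phi₀ e^(−βd) ⇒ phi₁/phi₂ = e^{β(d₂−d₁)} ⇒ β = ln(phi₁/phi₂)/(d₂−d₁)
β = ln(0.221/0.083) / (5.4 − 2.1) = ln(2.663) / 3.3 = 0.9793 / 3.3 = 0.2968 km⁻¹

0.297 km⁻¹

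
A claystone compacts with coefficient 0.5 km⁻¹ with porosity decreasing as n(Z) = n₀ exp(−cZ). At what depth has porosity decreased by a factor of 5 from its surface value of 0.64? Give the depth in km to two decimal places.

n/n₀ = 1/5 ⇒ exp(−c·Z) = 1/5 ⇒ Z = ln(5) / c
Z = 1.6094 / 0.5 = 3.219 km

3.22 km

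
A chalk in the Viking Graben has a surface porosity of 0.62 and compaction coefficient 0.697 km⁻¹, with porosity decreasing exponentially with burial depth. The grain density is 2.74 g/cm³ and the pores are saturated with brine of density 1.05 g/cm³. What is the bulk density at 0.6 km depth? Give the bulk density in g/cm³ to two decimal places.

2.05 g/cm³

Porosity at depth: phi = 0.62·exp(−0.697×0.6) = 0.62×0.6582 = 0.4081
Bulk density: ρ_b = (1−phi)ρ_g + phi·ρ_f = 0.5919×2.74 + 0.4081×1.05
       = 1.622 + 0.429 = 2.050 g/cm³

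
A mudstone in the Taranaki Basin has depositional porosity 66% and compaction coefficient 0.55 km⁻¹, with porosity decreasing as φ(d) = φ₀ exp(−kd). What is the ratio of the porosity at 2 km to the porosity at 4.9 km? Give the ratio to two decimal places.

φ(d₁)/φ(d₂) = e^(−k·d₁)/e^(−k·d₂) = e^{k(d₂−d₁)}
= exp(0.55 × 2.9) = exp(1.595) = 4.9283

4.93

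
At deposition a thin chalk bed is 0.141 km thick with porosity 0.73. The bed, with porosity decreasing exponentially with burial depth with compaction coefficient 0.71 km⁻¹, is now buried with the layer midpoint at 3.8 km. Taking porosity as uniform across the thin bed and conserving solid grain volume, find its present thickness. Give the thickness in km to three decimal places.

Porosity at 3.8 km: phi = 0.73·exp(−0.71×3.8) = 0.0492
Solid-volume conservation: h(1−phi) = h₀(1−phi₀) ⇒ h = h₀·(1−phi₀)/(1−phi)
h = 0.141 × (1 − 0.73)/(1 − 0.0492) = 0.141 × 0.2840 = 0.0400 km

0.040 km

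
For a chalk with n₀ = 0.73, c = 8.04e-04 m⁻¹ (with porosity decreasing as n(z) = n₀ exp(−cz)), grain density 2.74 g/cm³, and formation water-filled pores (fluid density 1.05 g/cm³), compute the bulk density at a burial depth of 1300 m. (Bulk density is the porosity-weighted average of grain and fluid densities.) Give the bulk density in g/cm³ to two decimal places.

Working in km (1 km = 1000 m; c in km⁻¹ = c in m⁻¹ × 1000):
Porosity at depth: n = 0.73·exp(−0.804×1.3) = 0.73×0.3516 = 0.2567
Bulk density: ρ_b = (1−n)ρ_g + n·ρ_f = 0.7433×2.74 + 0.2567×1.05
       = 2.037 + 0.270 = 2.306 g/cm³

2.31 g/cm³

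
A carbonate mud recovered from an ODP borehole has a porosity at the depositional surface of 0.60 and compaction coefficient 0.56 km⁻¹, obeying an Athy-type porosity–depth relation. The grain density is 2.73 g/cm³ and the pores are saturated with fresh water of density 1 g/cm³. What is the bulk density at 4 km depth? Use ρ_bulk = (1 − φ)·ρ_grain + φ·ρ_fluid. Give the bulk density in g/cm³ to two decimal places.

2.62 g/cm³

Porosity at depth: φ = 0.6·exp(−0.56×4) = 0.6×0.1065 = 0.0639
Bulk density: ρ_b = (1−φ)ρ_g + φ·ρ_f = 0.9361×2.73 + 0.0639×1
       = 2.556 + 0.064 = 2.619 g/cm³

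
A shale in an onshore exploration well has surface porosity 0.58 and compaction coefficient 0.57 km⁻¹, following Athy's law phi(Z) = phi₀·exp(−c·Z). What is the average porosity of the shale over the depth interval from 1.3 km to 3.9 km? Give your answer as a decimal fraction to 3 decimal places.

⟨phi⟩ = (1/(Z₂−Z₁)) ∫ phi₀ e^(−cZ) dZ = phi₀·(e^(−c·Z₁) − e^(−c·Z₂)) / (c·(Z₂−Z₁))
e^(−0.57×1.3) = 0.4766; e^(−0.57×3.9) = 0.1083
⟨phi⟩ = 0.58 × (0.4766 − 0.1083) / (0.57 × 2.6) = 0.58 × 0.2486 = 0.1442

0.144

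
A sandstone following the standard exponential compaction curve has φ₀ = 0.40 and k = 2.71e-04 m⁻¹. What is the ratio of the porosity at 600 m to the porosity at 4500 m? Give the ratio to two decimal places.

2.88

Working in km (1 km = 1000 m; k in km⁻¹ = k in m⁻¹ × 1000):
φ(z₁)/φ(z₂) = e^(−k·z₁)/e^(−k·z₂) = e^{k(z₂−z₁)}
= exp(0.271 × 3.9) = exp(1.057) = 2.8774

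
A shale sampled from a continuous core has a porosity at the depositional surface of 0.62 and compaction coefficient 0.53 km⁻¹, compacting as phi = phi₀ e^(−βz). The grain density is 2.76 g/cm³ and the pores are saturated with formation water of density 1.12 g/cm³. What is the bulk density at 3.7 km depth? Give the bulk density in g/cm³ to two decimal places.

2.62 g/cm³

Porosity at depth: phi = 0.62·exp(−0.53×3.7) = 0.62×0.1407 = 0.0872
Bulk density: ρ_b = (1−phi)ρ_g + phi·ρ_f = 0.9128×2.76 + 0.0872×1.12
       = 2.519 + 0.098 = 2.617 g/cm³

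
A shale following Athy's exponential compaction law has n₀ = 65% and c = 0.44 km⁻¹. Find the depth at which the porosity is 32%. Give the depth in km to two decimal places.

Invert Athy's law: Z = ln(n₀/n) / c
Z = ln(0.65/0.32) / 0.44 = ln(2.031) / 0.44 = 0.7087 / 0.44 = 1.611 km

1.61 km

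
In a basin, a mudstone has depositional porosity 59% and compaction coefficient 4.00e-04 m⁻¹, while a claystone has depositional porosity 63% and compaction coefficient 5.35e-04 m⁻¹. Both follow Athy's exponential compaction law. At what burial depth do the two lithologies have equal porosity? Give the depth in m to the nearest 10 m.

Working in km (1 km = 1000 m; β in km⁻¹ = β in m⁻¹ × 1000):
Set n₀ₐ e^(−βₐd) = n₀ᵦ e^(−βᵦd) ⇒ ln(n₀ₐ/n₀ᵦ) = (βₐ − βᵦ)·d
d = ln(0.59/0.63) / (0.4 − 0.535) = -0.0656 / -0.135 = 0.486 km

490 m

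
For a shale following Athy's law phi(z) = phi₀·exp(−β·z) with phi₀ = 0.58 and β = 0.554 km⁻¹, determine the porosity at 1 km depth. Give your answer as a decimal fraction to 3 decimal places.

0.333

phi = phi₀·exp(−β·z) = 0.58 × exp(−0.554 × 1) = 0.58 × exp(−0.554)
  = 0.58 × 0.5746 = 0.3333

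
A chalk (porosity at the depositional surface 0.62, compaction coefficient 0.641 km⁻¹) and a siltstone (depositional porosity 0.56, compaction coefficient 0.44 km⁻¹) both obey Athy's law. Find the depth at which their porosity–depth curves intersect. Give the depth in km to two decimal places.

0.51 km

Set φ₀ₐ e^(−kₐZ) = φ₀ᵦ e^(−kᵦZ) ⇒ ln(φ₀ₐ/φ₀ᵦ) = (kₐ − kᵦ)·Z
Z = ln(0.62/0.56) / (0.641 − 0.44) = 0.1018 / 0.201 = 0.506 km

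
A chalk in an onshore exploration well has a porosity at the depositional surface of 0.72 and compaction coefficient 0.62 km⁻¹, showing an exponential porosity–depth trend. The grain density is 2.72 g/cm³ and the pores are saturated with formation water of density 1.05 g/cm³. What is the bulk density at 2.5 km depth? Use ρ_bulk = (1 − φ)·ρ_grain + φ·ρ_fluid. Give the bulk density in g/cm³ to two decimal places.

Porosity at depth: phi = 0.72·exp(−0.62×2.5) = 0.72×0.2122 = 0.1528
Bulk density: ρ_b = (1−phi)ρ_g + phi·ρ_f = 0.8472×2.72 + 0.1528×1.05
       = 2.304 + 0.160 = 2.465 g/cm³

2.46 g/cm³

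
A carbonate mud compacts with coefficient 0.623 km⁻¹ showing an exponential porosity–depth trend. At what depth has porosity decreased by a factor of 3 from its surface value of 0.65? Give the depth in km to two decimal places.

1.76 km

phi/phi₀ = 1/3 ⇒ exp(−β·Z) = 1/3 ⇒ Z = ln(3) / β
Z = 1.0986 / 0.623 = 1.763 km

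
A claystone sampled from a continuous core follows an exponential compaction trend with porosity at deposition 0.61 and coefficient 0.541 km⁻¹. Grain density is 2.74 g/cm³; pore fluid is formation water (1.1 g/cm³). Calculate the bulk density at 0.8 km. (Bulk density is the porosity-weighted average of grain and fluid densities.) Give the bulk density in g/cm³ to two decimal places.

2.09 g/cm³

Porosity at depth: φ = 0.61·exp(−0.541×0.8) = 0.61×0.6487 = 0.3957
Bulk density: ρ_b = (1−φ)ρ_g + φ·ρ_f = 0.6043×2.74 + 0.3957×1.1
       = 1.656 + 0.435 = 2.091 g/cm³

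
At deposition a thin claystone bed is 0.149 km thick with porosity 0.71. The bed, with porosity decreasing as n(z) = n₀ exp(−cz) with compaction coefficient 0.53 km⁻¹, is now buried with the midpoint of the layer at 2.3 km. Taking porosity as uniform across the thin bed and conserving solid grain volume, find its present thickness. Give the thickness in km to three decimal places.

0.055 km

Porosity at 2.3 km: n = 0.71·exp(−0.53×2.3) = 0.2098
Solid-volume conservation: h(1−n) = h₀(1−n₀) ⇒ h = h₀·(1−n₀)/(1−n)
h = 0.149 × (1 − 0.71)/(1 − 0.2098) = 0.149 × 0.3670 = 0.0547 km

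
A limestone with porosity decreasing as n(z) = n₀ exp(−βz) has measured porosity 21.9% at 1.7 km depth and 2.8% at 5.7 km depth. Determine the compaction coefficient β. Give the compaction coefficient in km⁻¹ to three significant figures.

0.514 km⁻¹

Athy: n(z) = n₀ e^(−βz) ⇒ n₁/n₂ = e^{β(z₂−z₁)} ⇒ β = ln(n₁/n₂)/(z₂−z₁)
β = ln(0.219/0.028) / (5.7 − 1.7) = ln(7.821) / 4 = 2.0569 / 4 = 0.5142 km⁻¹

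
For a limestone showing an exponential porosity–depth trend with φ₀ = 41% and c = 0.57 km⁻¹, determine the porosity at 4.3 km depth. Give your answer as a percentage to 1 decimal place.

φ = φ₀·exp(−c·z) = 0.41 × exp(−0.57 × 4.3) = 0.41 × exp(−2.451)
  = 0.41 × 0.0862 = 0.0353

3.5%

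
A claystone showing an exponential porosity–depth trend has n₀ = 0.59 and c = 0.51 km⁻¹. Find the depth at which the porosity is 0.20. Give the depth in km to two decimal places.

2.12 km

Invert Athy's law: d = ln(n₀/n) / c
d = ln(0.59/0.2) / 0.51 = ln(2.95) / 0.51 = 1.0818 / 0.51 = 2.121 km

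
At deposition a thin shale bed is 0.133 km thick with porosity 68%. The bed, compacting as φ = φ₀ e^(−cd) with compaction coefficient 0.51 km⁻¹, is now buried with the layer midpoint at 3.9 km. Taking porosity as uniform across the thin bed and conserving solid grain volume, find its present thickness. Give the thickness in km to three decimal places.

Porosity at 3.9 km: φ = 0.68·exp(−0.51×3.9) = 0.0930
Solid-volume conservation: h(1−φ) = h₀(1−φ₀) ⇒ h = h₀·(1−φ₀)/(1−φ)
h = 0.133 × (1 − 0.68)/(1 − 0.0930) = 0.133 × 0.3528 = 0.0469 km

0.047 km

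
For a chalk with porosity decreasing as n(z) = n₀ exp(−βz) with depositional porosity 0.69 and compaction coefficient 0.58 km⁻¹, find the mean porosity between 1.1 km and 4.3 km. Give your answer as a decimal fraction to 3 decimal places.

⟨n⟩ = (1/(z₂−z₁)) ∫ n₀ e^(−βz) dz = n₀·(e^(−β·z₁) − e^(−β·z₂)) / (β·(z₂−z₁))
e^(−0.58×1.1) = 0.5283; e^(−0.58×4.3) = 0.0826
⟨n⟩ = 0.69 × (0.5283 − 0.0826) / (0.58 × 3.2) = 0.69 × 0.2402 = 0.1657

0.166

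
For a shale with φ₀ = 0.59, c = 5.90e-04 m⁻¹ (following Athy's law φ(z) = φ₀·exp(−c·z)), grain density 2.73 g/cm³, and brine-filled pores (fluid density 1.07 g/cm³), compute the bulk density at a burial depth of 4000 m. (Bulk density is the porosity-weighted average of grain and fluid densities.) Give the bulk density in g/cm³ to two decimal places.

2.64 g/cm³

Working in km (1 km = 1000 m; c in km⁻¹ = c in m⁻¹ × 1000):
Porosity at depth: φ = 0.59·exp(−0.59×4) = 0.59×0.0944 = 0.0557
Bulk density: ρ_b = (1−φ)ρ_g + φ·ρ_f = 0.9443×2.73 + 0.0557×1.07
       = 2.578 + 0.060 = 2.638 g/cm³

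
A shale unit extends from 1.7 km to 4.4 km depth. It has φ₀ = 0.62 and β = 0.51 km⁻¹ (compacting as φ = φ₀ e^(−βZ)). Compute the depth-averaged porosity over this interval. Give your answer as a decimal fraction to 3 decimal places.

⟨φ⟩ = (1/(Z₂−Z₁)) ∫ φ₀ e^(−βZ) dZ = φ₀·(e^(−β·Z₁) − e^(−β·Z₂)) / (β·(Z₂−Z₁))
e^(−0.51×1.7) = 0.4202; e^(−0.51×4.4) = 0.1060
⟨φ⟩ = 0.62 × (0.4202 − 0.1060) / (0.51 × 2.7) = 0.62 × 0.2282 = 0.1415

0.141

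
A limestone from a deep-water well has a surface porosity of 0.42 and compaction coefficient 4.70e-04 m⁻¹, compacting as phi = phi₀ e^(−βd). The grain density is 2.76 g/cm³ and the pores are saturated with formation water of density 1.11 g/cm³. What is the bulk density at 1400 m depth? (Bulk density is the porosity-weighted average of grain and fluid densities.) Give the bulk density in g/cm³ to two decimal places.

2.40 g/cm³

Working in km (1 km = 1000 m; β in km⁻¹ = β in m⁻¹ × 1000):
Porosity at depth: phi = 0.42·exp(−0.47×1.4) = 0.42×0.5179 = 0.2175
Bulk density: ρ_b = (1−phi)ρ_g + phi·ρ_f = 0.7825×2.76 + 0.2175×1.11
       = 2.160 + 0.241 = 2.401 g/cm³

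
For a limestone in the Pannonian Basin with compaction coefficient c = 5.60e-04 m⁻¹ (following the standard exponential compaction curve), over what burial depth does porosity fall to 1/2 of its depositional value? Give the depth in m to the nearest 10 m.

1240 m

Working in km (1 km = 1000 m; c in km⁻¹ = c in m⁻¹ × 1000):
phi/phi₀ = 1/2 ⇒ exp(−c·Z) = 1/2 ⇒ Z = ln(2) / c
Z = 0.6931 / 0.56 = 1.238 km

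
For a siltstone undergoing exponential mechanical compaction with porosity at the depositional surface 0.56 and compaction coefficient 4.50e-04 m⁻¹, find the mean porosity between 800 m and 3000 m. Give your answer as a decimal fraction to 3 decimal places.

0.248

Working in km (1 km = 1000 m; c in km⁻¹ = c in m⁻¹ × 1000):
⟨phi⟩ = (1/(d₂−d₁)) ∫ phi₀ e^(−cd) dd = phi₀·(e^(−c·d₁) − e^(−c·d₂)) / (c·(d₂−d₁))
e^(−0.45×0.8) = 0.6977; e^(−0.45×3) = 0.2592
⟨phi⟩ = 0.56 × (0.6977 − 0.2592) / (0.45 × 2.2) = 0.56 × 0.4429 = 0.2480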